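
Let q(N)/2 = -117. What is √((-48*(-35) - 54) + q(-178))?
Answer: 4*√87 ≈ 37.310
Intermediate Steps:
q(N) = -234 (q(N) = 2*(-117) = -234)
√((-48*(-35) - 54) + q(-178)) = √((-48*(-35) - 54) - 234) = √((1680 - 54) - 234) = √(1626 - 234) = √1392 = 4*√87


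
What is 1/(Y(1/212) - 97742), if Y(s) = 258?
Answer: -1/97484 ≈ -1.0258e-5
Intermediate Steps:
1/(Y(1/212) - 97742) = 1/(258 - 97742) = 1/(-97484) = -1/97484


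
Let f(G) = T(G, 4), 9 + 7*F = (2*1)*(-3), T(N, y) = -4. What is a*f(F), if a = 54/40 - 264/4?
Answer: 1293/5 ≈ 258.60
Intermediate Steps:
F = -15/7 (F = -9/7 + ((2*1)*(-3))/7 = -9/7 + (2*(-3))/7 = -9/7 + (⅐)*(-6) = -9/7 - 6/7 = -15/7 ≈ -2.1429)
f(G) = -4
a = -1293/20 (a = 54*(1/40) - 264*¼ = 27/20 - 66 = -1293/20 ≈ -64.650)
a*f(F) = -1293/20*(-4) = 1293/5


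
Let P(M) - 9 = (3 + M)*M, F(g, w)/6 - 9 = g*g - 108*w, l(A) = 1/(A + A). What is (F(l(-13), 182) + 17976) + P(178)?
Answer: -22875499/338 ≈ -67679.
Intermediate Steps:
l(A) = 1/(2*A)
F(g, w) = 54 - 648*w + 6*g**2 (F(g, w) = 54 + 6*(g*g - 108*w) = 54 + 6*(g**2 - 108*w) = 54 + (-648*w + 6*g**2) = 54 - 648*w + 6*g**2)
P(M) = 9 + M*(3 + M) (P(M) = 9 + (3 + M)*M = 9 + M*(3 + M))
(F(l(-13), 182) + 17976) + P(178) = ((54 - 648*182 + 6*((1/2)/(-13))**2) + 17976) + (9 + 178**2 + 3*178) = ((54 - 117936 + 6*((1/2)*(-1/13))**2) + 17976) + (9 + 31684 + 534) = ((54 - 117936 + 6*(-1/26)**2) + 17976) + 32227 = ((54 - 117936 + 6*(1/676)) + 17976) + 32227 = ((54 - 117936 + 3/338) + 17976) + 32227 = (-39844113/338 + 17976) + 32227 = -33768225/338 + 32227 = -22875499/338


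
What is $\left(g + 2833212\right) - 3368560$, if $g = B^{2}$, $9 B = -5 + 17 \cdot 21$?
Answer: $- \frac{43239284}{81} \approx -5.3382 \cdot 10^{5}$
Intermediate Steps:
$B = \frac{352}{9}$ ($B = \frac{-5 + 17 \cdot 21}{9} = \frac{-5 + 357}{9} = \frac{1}{9} \cdot 352 = \frac{352}{9} \approx 39.111$)
$g = \frac{123904}{81}$ ($g = \left(\frac{352}{9}\right)^{2} = \frac{123904}{81} \approx 1529.7$)
$\left(g + 2833212\right) - 3368560 = \left(\frac{123904}{81} + 2833212\right) - 3368560 = \frac{229614076}{81} - 3368560 = - \frac{43239284}{81}$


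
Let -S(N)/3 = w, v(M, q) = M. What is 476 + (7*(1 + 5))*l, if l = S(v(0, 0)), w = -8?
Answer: 1484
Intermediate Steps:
S(N) = 24 (S(N) = -3*(-8) = 24)
l = 24
476 + (7*(1 + 5))*l = 476 + (7*(1 + 5))*24 = 476 + (7*6)*24 = 476 + 42*24 = 476 + 1008 = 1484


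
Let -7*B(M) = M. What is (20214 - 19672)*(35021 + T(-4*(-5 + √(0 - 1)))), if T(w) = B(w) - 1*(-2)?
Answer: 132866422/7 + 2168*I/7 ≈ 1.8981e+7 + 309.71*I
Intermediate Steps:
B(M) = -M/7
T(w) = 2 - w/7 (T(w) = -w/7 - 1*(-2) = -w/7 + 2 = 2 - w/7)
(20214 - 19672)*(35021 + T(-4*(-5 + √(0 - 1)))) = (20214 - 19672)*(35021 + (2 - (-4)*(-5 + √(0 - 1))/7)) = 542*(35021 + (2 - (-4)*(-5 + √(-1))/7)) = 542*(35021 + (2 - (-4)*(-5 + I)/7)) = 542*(35021 + (2 - (20 - 4*I)/7)) = 542*(35021 + (2 + (-20/7 + 4*I/7))) = 542*(35021 + (-6/7 + 4*I/7)) = 542*(245141/7 + 4*I/7) = 132866422/7 + 2168*I/7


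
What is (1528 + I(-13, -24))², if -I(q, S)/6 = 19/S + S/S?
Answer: 37295449/16 ≈ 2.3310e+6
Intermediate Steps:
I(q, S) = -6 - 114/S (I(q, S) = -6*(19/S + S/S) = -6*(19/S + 1) = -6*(1 + 19/S) = -6 - 114/S)
(1528 + I(-13, -24))² = (1528 + (-6 - 114/(-24)))² = (1528 + (-6 - 114*(-1/24)))² = (1528 + (-6 + 19/4))² = (1528 - 5/4)² = (6107/4)² = 37295449/16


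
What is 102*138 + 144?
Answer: 14220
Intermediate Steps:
102*138 + 144 = 14076 + 144 = 14220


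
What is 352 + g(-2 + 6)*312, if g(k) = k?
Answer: 1600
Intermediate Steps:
352 + g(-2 + 6)*312 = 352 + (-2 + 6)*312 = 352 + 4*312 = 352 + 1248 = 1600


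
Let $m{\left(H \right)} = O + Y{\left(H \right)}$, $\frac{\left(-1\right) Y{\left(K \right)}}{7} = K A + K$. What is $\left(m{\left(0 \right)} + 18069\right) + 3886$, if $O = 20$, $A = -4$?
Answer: $21975$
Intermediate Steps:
$Y{\left(K \right)} = 21 K$ ($Y{\left(K \right)} = - 7 \left(K \left(-4\right) + K\right) = - 7 \left(- 4 K + K\right) = - 7 \left(- 3 K\right) = 21 K$)
$m{\left(H \right)} = 20 + 21 H$
$\left(m{\left(0 \right)} + 18069\right) + 3886 = \left(\left(20 + 21 \cdot 0\right) + 18069\right) + 3886 = \left(\left(20 + 0\right) + 18069\right) + 3886 = \left(20 + 18069\right) + 3886 = 18089 + 3886 = 21975$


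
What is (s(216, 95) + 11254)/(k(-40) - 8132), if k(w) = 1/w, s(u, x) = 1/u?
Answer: -12154325/8782587 ≈ -1.3839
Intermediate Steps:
(s(216, 95) + 11254)/(k(-40) - 8132) = (1/216 + 11254)/(1/(-40) - 8132) = (1/216 + 11254)/(-1/40 - 8132) = 2430865/(216*(-325281/40)) = (2430865/216)*(-40/325281) = -12154325/8782587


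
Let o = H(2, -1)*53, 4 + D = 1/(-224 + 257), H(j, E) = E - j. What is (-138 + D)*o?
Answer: 248305/11 ≈ 22573.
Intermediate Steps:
D = -131/33 (D = -4 + 1/(-224 + 257) = -4 + 1/33 = -131/33 ≈ -3.9697)
o = -159 (o = (-1 - 1*2)*53 = (-1 - 2)*53 = -3*53 = -159)
(-138 + D)*o = (-138 - 131/33)*(-159) = -4685/33*(-159) = 248305/11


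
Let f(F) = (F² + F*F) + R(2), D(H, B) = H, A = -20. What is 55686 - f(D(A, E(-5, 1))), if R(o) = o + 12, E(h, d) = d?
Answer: 54872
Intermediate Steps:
R(o) = 12 + o
f(F) = 14 + 2*F² (f(F) = (F² + F*F) + (12 + 2) = (F² + F²) + 14 = 2*F² + 14 = 14 + 2*F²)
55686 - f(D(A, E(-5, 1))) = 55686 - (14 + 2*(-20)²) = 55686 - (14 + 2*400) = 55686 - (14 + 800) = 55686 - 1*814 = 55686 - 814 = 54872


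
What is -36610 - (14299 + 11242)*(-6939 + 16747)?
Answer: -250542738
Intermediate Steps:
-36610 - (14299 + 11242)*(-6939 + 16747) = -36610 - 25541*9808 = -36610 - 1*250506128 = -36610 - 250506128 = -250542738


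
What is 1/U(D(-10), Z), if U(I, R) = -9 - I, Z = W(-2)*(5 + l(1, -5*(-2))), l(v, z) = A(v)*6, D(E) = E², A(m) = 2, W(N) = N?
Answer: -1/109 ≈ -0.0091743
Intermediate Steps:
l(v, z) = 12 (l(v, z) = 2*6 = 12)
Z = -34 (Z = -2*(5 + 12) = -2*17 = -34)
1/U(D(-10), Z) = 1/(-9 - 1*(-10)²) = 1/(-9 - 1*100) = 1/(-9 - 100) = 1/(-109) = -1/109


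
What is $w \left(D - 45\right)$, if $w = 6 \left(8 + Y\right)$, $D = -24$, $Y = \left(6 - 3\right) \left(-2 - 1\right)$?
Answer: $414$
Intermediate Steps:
$Y = -9$ ($Y = 3 \left(-3\right) = -9$)
$w = -6$ ($w = 6 \left(8 - 9\right) = 6 \left(-1\right) = -6$)
$w \left(D - 45\right) = - 6 \left(-24 - 45\right) = \left(-6\right) \left(-69\right) = 414$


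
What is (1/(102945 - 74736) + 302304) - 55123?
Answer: 6972728830/28209 ≈ 2.4718e+5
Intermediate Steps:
(1/(102945 - 74736) + 302304) - 55123 = (1/28209 + 302304) - 55123 = 8527693537/28209 - 55123 = 6972728830/28209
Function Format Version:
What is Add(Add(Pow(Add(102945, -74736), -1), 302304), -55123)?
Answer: Rational(6972728830, 28209) ≈ 2.4718e+5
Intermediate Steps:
Add(Add(Pow(Add(102945, -74736), -1), 302304), -55123) = Add(Add(Pow(28209, -1), 302304), -55123) = Add(Add(Rational(1, 28209), 302304), -55123) = Add(Rational(8527693537, 28209), -55123) = Rational(6972728830, 28209)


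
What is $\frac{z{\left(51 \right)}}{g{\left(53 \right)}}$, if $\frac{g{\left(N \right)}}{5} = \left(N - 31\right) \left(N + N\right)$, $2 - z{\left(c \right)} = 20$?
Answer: $- \frac{9}{5830} \approx -0.0015437$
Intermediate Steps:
$z{\left(c \right)} = -18$ ($z{\left(c \right)} = 2 - 20 = -18$)
$g{\left(N \right)} = 10 N \left(-31 + N\right)$ ($g{\left(N \right)} = 5 \left(N - 31\right) \left(N + N\right) = 5 \left(-31 + N\right) 2 N = 5 \cdot 2 N \left(-31 + N\right) = 10 N \left(-31 + N\right)$)
$\frac{z{\left(51 \right)}}{g{\left(53 \right)}} = - \frac{18}{10 \cdot 53 \left(-31 + 53\right)} = - \frac{18}{10 \cdot 53 \cdot 22} = - \frac{18}{11660} = \left(-18\right) \frac{1}{11660} = - \frac{9}{5830}$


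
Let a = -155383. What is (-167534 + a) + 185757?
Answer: -137160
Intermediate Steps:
(-167534 + a) + 185757 = (-167534 - 155383) + 185757 = -322917 + 185757 = -137160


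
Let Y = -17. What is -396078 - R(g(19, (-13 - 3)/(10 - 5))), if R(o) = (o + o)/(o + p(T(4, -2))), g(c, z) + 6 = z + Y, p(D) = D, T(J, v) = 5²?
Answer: -1188365/3 ≈ -3.9612e+5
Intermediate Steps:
T(J, v) = 25
g(c, z) = -23 + z (g(c, z) = -6 + (z - 17) = -6 + (-17 + z) = -23 + z)
R(o) = 2*o/(25 + o) (R(o) = (o + o)/(o + 25) = (2*o)/(25 + o) = 2*o/(25 + o))
-396078 - R(g(19, (-13 - 3)/(10 - 5))) = -396078 - 2*(-23 + (-13 - 3)/(10 - 5))/(25 + (-23 + (-13 - 3)/(10 - 5))) = -396078 - 2*(-23 - 16/5)/(25 + (-23 - 16/5)) = -396078 - 2*(-131)/(5*(25 - 131/5)) = -396078 - 2*(-131)/(5*(-6/5)) = -396078 - 2*(-131)*(-5)/(5*6) = -396078 - 1*131/3 = -396078 - 131/3 = -1188365/3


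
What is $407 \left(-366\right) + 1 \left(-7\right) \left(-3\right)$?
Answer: $-148941$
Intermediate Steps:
$407 \left(-366\right) + 1 \left(-7\right) \left(-3\right) = -148962 - -21 = -148962 + 21 = -148941$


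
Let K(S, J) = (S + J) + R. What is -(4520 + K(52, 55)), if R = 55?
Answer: -4682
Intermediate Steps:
K(S, J) = 55 + J + S (K(S, J) = (S + J) + 55 = (J + S) + 55 = 55 + J + S)
-(4520 + K(52, 55)) = -(4520 + (55 + 55 + 52)) = -(4520 + 162) = -1*4682 = -4682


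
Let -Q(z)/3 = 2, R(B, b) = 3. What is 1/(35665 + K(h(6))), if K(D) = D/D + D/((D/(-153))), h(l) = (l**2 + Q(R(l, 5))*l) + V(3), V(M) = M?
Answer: 1/35513 ≈ 2.8159e-5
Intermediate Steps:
Q(z) = -6 (Q(z) = -3*2 = -6)
h(l) = 3 + l**2 - 6*l (h(l) = (l**2 - 6*l) + 3 = 3 + l**2 - 6*l)
K(D) = -152 (K(D) = 1 + D/((D*(-1/153))) = 1 + D/((-D/153)) = 1 + D*(-153/D) = 1 - 153 = -152)
1/(35665 + K(h(6))) = 1/(35665 - 152) = 1/35513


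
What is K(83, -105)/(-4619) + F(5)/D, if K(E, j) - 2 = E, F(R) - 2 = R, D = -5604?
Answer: -508673/25884876 ≈ -0.019651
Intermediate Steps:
F(R) = 2 + R
K(E, j) = 2 + E
K(83, -105)/(-4619) + F(5)/D = (2 + 83)/(-4619) + (2 + 5)/(-5604) = 85*(-1/4619) + 7*(-1/5604) = -85/4619 - 7/5604 = -508673/25884876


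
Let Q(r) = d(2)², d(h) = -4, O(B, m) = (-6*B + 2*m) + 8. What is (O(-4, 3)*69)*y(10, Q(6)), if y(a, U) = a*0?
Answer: 0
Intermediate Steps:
O(B, m) = 8 - 6*B + 2*m
Q(r) = 16 (Q(r) = (-4)² = 16)
y(a, U) = 0
(O(-4, 3)*69)*y(10, Q(6)) = ((8 - 6*(-4) + 2*3)*69)*0 = ((8 + 24 + 6)*69)*0 = (38*69)*0 = 2622*0 = 0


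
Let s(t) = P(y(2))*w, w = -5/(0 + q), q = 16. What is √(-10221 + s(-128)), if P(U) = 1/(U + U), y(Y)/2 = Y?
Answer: I*√2616586/16 ≈ 101.1*I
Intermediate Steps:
y(Y) = 2*Y
P(U) = 1/(2*U)
w = -5/16 (w = -5/(0 + 16) = -5/16 ≈ -0.31250)
s(t) = -5/128 (s(t) = (1/(2*((2*2))))*(-5/16) = ((½)/4)*(-5/16) = ((½)*(¼))*(-5/16) = (⅛)*(-5/16) = -5/128)
√(-10221 + s(-128)) = √(-10221 - 5/128) = √(-1308293/128) = I*√2616586/16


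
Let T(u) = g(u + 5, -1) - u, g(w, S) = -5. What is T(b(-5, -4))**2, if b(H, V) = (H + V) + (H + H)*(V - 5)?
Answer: 7396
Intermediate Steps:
b(H, V) = H + V + 2*H*(-5 + V) (b(H, V) = (H + V) + (2*H)*(-5 + V) = (H + V) + 2*H*(-5 + V) = H + V + 2*H*(-5 + V))
T(u) = -5 - u
T(b(-5, -4))**2 = (-5 - (-4 - 9*(-5) + 2*(-5)*(-4)))**2 = (-5 - (-4 + 45 + 40))**2 = (-5 - 1*81)**2 = (-5 - 81)**2 = (-86)**2 = 7396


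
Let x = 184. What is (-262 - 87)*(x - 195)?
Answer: 3839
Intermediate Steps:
(-262 - 87)*(x - 195) = (-262 - 87)*(184 - 195) = -349*(-11) = 3839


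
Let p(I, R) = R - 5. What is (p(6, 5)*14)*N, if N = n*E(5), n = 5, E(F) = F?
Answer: 0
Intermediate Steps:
N = 25 (N = 5*5 = 25)
p(I, R) = -5 + R
(p(6, 5)*14)*N = ((-5 + 5)*14)*25 = (0*14)*25 = 0*25 = 0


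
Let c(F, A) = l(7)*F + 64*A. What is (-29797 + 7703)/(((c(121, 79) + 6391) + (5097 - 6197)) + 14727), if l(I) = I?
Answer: -22094/25921 ≈ -0.85236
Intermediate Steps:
c(F, A) = 7*F + 64*A
(-29797 + 7703)/(((c(121, 79) + 6391) + (5097 - 6197)) + 14727) = (-29797 + 7703)/((((7*121 + 64*79) + 6391) + (5097 - 6197)) + 14727) = -22094/((((847 + 5056) + 6391) - 1100) + 14727) = -22094/(((5903 + 6391) - 1100) + 14727) = -22094/((12294 - 1100) + 14727) = -22094/(11194 + 14727) = -22094/25921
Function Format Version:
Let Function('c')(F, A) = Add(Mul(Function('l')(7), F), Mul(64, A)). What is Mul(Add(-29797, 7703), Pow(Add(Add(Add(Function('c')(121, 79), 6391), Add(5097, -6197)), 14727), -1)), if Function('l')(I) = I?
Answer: Rational(-22094, 25921) ≈ -0.85236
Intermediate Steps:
Function('c')(F, A) = Add(Mul(7, F), Mul(64, A))
Mul(Add(-29797, 7703), Pow(Add(Add(Add(Function('c')(121, 79), 6391), Add(5097, -6197)), 14727), -1)) = Mul(Add(-29797, 7703), Pow(Add(Add(Add(Add(Mul(7, 121), Mul(64, 79)), 6391), Add(5097, -6197)), 14727), -1)) = Mul(-22094, Pow(Add(Add(Add(Add(847, 5056), 6391), -1100), 14727), -1)) = Mul(-22094, Pow(Add(Add(Add(5903, 6391), -1100), 14727), -1)) = Mul(-22094, Pow(Add(Add(12294, -1100), 14727), -1)) = Mul(-22094, Pow(Add(11194, 14727), -1)) = Mul(-22094, Pow(25921, -1)) = Mul(-22094, Rational(1, 25921)) = Rational(-22094, 25921)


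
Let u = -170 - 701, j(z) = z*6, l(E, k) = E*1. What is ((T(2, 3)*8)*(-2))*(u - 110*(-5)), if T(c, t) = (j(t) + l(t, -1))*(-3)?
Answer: -323568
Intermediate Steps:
l(E, k) = E
j(z) = 6*z
T(c, t) = -21*t (T(c, t) = (6*t + t)*(-3) = (7*t)*(-3) = -21*t)
u = -871
((T(2, 3)*8)*(-2))*(u - 110*(-5)) = ((-21*3*8)*(-2))*(-871 - 110*(-5)) = (-63*8*(-2))*(-871 + 550) = -504*(-2)*(-321) = 1008*(-321) = -323568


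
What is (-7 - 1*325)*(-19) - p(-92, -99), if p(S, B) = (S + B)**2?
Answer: -30173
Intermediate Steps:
p(S, B) = (B + S)**2
(-7 - 1*325)*(-19) - p(-92, -99) = (-7 - 1*325)*(-19) - (-99 - 92)**2 = (-7 - 325)*(-19) - 1*(-191)**2 = -332*(-19) - 1*36481 = 6308 - 36481 = -30173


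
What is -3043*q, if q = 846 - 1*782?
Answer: -194752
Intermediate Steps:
q = 64 (q = 846 - 782 = 64)
-3043*q = -3043*64 = -194752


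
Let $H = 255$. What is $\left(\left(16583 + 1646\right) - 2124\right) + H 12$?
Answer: $19165$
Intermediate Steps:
$\left(\left(16583 + 1646\right) - 2124\right) + H 12 = \left(\left(16583 + 1646\right) - 2124\right) + 255 \cdot 12 = \left(18229 - 2124\right) + 3060 = 16105 + 3060 = 19165$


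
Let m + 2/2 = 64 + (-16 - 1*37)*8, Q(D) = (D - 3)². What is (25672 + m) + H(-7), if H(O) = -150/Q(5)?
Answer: 50547/2 ≈ 25274.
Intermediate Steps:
Q(D) = (-3 + D)²
H(O) = -75/2 (H(O) = -150/(-3 + 5)² = -150/(2²) = -150/4 = -150*¼ = -75/2)
m = -361 (m = -1 + (64 + (-16 - 1*37)*8) = -1 + (64 + (-16 - 37)*8) = -1 + (64 - 53*8) = -1 + (64 - 424) = -1 - 360 = -361)
(25672 + m) + H(-7) = (25672 - 361) - 75/2 = 25311 - 75/2 = 50547/2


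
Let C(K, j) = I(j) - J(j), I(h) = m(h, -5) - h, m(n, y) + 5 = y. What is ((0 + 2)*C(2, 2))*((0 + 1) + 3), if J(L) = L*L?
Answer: -128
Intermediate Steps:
m(n, y) = -5 + y
J(L) = L²
I(h) = -10 - h (I(h) = (-5 - 5) - h = -10 - h)
C(K, j) = -10 - j - j² (C(K, j) = (-10 - j) - j² = -10 - j - j²)
((0 + 2)*C(2, 2))*((0 + 1) + 3) = ((0 + 2)*(-10 - 1*2 - 1*2²))*((0 + 1) + 3) = (2*(-10 - 2 - 1*4))*(1 + 3) = (2*(-10 - 2 - 4))*4 = (2*(-16))*4 = -32*4 = -128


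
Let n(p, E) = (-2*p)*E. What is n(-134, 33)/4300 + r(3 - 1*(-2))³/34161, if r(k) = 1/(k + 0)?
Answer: 377649898/183615375 ≈ 2.0567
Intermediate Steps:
r(k) = 1/k
n(p, E) = -2*E*p
n(-134, 33)/4300 + r(3 - 1*(-2))³/34161 = -2*33*(-134)/4300 + (1/(3 - 1*(-2)))³/34161 = 8844*(1/4300) + (1/(3 + 2))³*(1/34161) = 2211/1075 + (1/5)³*(1/34161) = 2211/1075 + (⅕)³*(1/34161) = 2211/1075 + (1/125)*(1/34161) = 2211/1075 + 1/4270125 = 377649898/183615375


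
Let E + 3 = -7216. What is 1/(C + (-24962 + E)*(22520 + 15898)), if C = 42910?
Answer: -1/1236286748 ≈ -8.0887e-10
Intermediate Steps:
E = -7219 (E = -3 - 7216 = -7219)
1/(C + (-24962 + E)*(22520 + 15898)) = 1/(42910 + (-24962 - 7219)*(22520 + 15898)) = 1/(42910 - 32181*38418) = 1/(42910 - 1236329658) = 1/(-1236286748) = -1/1236286748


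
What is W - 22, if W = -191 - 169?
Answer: -382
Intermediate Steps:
W = -360
W - 22 = -360 - 22 = -382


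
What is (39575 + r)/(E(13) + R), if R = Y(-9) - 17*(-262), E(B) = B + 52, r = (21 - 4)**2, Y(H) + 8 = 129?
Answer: 4983/580 ≈ 8.5914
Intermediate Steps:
Y(H) = 121 (Y(H) = -8 + 129 = 121)
r = 289 (r = 17**2 = 289)
E(B) = 52 + B
R = 4575 (R = 121 - 17*(-262) = 121 + 4454 = 4575)
(39575 + r)/(E(13) + R) = (39575 + 289)/((52 + 13) + 4575) = 39864/(65 + 4575) = 39864/4640 = 39864*(1/4640) = 4983/580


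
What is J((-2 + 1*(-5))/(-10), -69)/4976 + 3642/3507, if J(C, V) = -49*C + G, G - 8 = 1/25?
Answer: 300508303/290847200 ≈ 1.0332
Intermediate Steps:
G = 201/25 (G = 8 + 1/25 = 201/25 ≈ 8.0400)
J(C, V) = 201/25 - 49*C (J(C, V) = -49*C + 201/25 = 201/25 - 49*C)
J((-2 + 1*(-5))/(-10), -69)/4976 + 3642/3507 = (201/25 - 49*(-2 + 1*(-5))/(-10))/4976 + 3642/3507 = (201/25 - 49*(-2 - 5)*(-1)/10)*(1/4976) + 3642*(1/3507) = (201/25 - (-343)*(-1)/10)*(1/4976) + 1214/1169 = (201/25 - 49*7/10)*(1/4976) + 1214/1169 = (201/25 - 343/10)*(1/4976) + 1214/1169 = -1313/50*1/4976 + 1214/1169 = -1313/248800 + 1214/1169 = 300508303/290847200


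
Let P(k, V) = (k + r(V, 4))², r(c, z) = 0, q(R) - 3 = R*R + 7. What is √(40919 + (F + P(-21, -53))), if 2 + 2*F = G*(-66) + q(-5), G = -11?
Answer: √166958/2 ≈ 204.30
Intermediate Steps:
q(R) = 10 + R² (q(R) = 3 + (R*R + 7) = 3 + (R² + 7) = 3 + (7 + R²) = 10 + R²)
F = 759/2 (F = -1 + (-11*(-66) + (10 + (-5)²))/2 = -1 + (726 + (10 + 25))/2 = -1 + (726 + 35)/2 = -1 + (½)*761 = -1 + 761/2 = 759/2 ≈ 379.50)
P(k, V) = k² (P(k, V) = (k + 0)² = k²)
√(40919 + (F + P(-21, -53))) = √(40919 + (759/2 + (-21)²)) = √(40919 + (759/2 + 441)) = √(40919 + 1641/2) = √(83479/2) = √166958/2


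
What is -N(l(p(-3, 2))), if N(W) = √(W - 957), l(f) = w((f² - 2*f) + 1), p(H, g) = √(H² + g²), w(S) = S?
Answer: -I*√(943 + 2*√13) ≈ -30.826*I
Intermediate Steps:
l(f) = 1 + f² - 2*f (l(f) = (f² - 2*f) + 1 = 1 + f² - 2*f)
N(W) = √(-957 + W)
-N(l(p(-3, 2))) = -√(-957 + (1 + (√((-3)² + 2²))² - 2*√((-3)² + 2²))) = -√(-957 + (1 + (√(9 + 4))² - 2*√(9 + 4))) = -√(-957 + (1 + (√13)² - 2*√13)) = -√(-957 + (1 + 13 - 2*√13)) = -√(-957 + (14 - 2*√13)) = -√(-943 - 2*√13)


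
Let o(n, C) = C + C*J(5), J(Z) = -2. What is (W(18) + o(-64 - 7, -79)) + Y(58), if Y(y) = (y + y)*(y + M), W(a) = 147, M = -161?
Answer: -11722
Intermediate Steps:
o(n, C) = -C (o(n, C) = C + C*(-2) = C - 2*C = -C)
Y(y) = 2*y*(-161 + y) (Y(y) = (y + y)*(y - 161) = (2*y)*(-161 + y) = 2*y*(-161 + y))
(W(18) + o(-64 - 7, -79)) + Y(58) = (147 - 1*(-79)) + 2*58*(-161 + 58) = (147 + 79) + 2*58*(-103) = 226 - 11948 = -11722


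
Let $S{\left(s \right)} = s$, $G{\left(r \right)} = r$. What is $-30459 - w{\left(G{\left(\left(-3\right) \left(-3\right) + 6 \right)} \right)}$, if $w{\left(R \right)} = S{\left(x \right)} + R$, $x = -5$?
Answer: $-30469$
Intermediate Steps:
$w{\left(R \right)} = -5 + R$
$-30459 - w{\left(G{\left(\left(-3\right) \left(-3\right) + 6 \right)} \right)} = -30459 - \left(-5 + \left(\left(-3\right) \left(-3\right) + 6\right)\right) = -30459 - \left(-5 + \left(9 + 6\right)\right) = -30459 - \left(-5 + 15\right) = -30459 - 10 = -30469$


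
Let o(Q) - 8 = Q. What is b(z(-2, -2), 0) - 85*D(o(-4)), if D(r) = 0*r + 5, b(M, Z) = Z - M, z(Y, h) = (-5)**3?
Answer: -300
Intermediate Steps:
z(Y, h) = -125
o(Q) = 8 + Q
D(r) = 5 (D(r) = 0 + 5 = 5)
b(z(-2, -2), 0) - 85*D(o(-4)) = (0 - 1*(-125)) - 85*5 = (0 + 125) - 425 = 125 - 425 = -300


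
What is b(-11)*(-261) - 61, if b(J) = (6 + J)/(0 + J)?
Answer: -1976/11 ≈ -179.64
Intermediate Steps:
b(J) = (6 + J)/J
b(-11)*(-261) - 61 = ((6 - 11)/(-11))*(-261) - 61 = -1/11*(-5)*(-261) - 61 = (5/11)*(-261) - 61 = -1305/11 - 61 = -1976/11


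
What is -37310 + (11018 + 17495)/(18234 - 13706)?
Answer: -168911167/4528 ≈ -37304.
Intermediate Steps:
-37310 + (11018 + 17495)/(18234 - 13706) = -37310 + 28513/4528 = -168911167/4528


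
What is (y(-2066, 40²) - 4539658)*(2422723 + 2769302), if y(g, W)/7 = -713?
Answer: -23595931224225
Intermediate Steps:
y(g, W) = -4991 (y(g, W) = 7*(-713) = -4991)
(y(-2066, 40²) - 4539658)*(2422723 + 2769302) = (-4991 - 4539658)*(2422723 + 2769302) = -4544649*5192025 = -23595931224225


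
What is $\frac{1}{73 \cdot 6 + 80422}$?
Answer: $\frac{1}{80860} \approx 1.2367 \cdot 10^{-5}$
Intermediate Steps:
$\frac{1}{73 \cdot 6 + 80422} = \frac{1}{438 + 80422} = \frac{1}{80860}$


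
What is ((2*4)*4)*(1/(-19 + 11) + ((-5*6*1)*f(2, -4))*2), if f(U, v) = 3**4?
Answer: -155524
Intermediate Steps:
f(U, v) = 81
((2*4)*4)*(1/(-19 + 11) + ((-5*6*1)*f(2, -4))*2) = ((2*4)*4)*(1/(-19 + 11) + ((-5*6*1)*81)*2) = (8*4)*(1/(-8) + (-30*1*81)*2) = 32*(-1/8 - 30*81*2) = 32*(-1/8 - 2430*2) = 32*(-1/8 - 4860) = 32*(-38881/8) = -155524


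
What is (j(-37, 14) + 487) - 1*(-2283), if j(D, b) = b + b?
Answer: 2798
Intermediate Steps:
j(D, b) = 2*b
(j(-37, 14) + 487) - 1*(-2283) = (2*14 + 487) - 1*(-2283) = (28 + 487) + 2283 = 515 + 2283 = 2798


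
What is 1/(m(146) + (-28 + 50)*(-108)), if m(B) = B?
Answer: -1/2230 ≈ -0.00044843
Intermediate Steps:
1/(m(146) + (-28 + 50)*(-108)) = 1/(146 + (-28 + 50)*(-108)) = 1/(146 + 22*(-108)) = 1/(146 - 2376) = 1/(-2230) = -1/2230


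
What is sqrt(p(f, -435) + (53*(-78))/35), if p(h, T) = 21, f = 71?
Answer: I*sqrt(118965)/35 ≈ 9.8547*I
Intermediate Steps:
sqrt(p(f, -435) + (53*(-78))/35) = sqrt(21 + (53*(-78))/35) = sqrt(21 - 4134*1/35) = sqrt(21 - 4134/35) = sqrt(-3399/35) = I*sqrt(118965)/35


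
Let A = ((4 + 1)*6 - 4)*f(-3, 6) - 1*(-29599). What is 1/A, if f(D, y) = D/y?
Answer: 1/29586 ≈ 3.3800e-5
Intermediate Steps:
A = 29586 (A = ((4 + 1)*6 - 4)*(-3/6) - 1*(-29599) = (5*6 - 4)*(-3*1/6) + 29599 = (30 - 4)*(-1/2) + 29599 = 26*(-1/2) + 29599 = -13 + 29599 = 29586)
1/A = 1/29586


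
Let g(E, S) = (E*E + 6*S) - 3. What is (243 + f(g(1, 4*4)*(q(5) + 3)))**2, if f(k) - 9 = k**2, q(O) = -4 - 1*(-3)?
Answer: 1267075216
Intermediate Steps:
q(O) = -1 (q(O) = -4 + 3 = -1)
g(E, S) = -3 + E**2 + 6*S (g(E, S) = (E**2 + 6*S) - 3 = -3 + E**2 + 6*S)
f(k) = 9 + k**2
(243 + f(g(1, 4*4)*(q(5) + 3)))**2 = (243 + (9 + ((-3 + 1**2 + 6*(4*4))*(-1 + 3))**2))**2 = (243 + (9 + ((-3 + 1 + 6*16)*2)**2))**2 = (243 + (9 + ((-3 + 1 + 96)*2)**2))**2 = (243 + (9 + (94*2)**2))**2 = (243 + (9 + 188**2))**2 = (243 + (9 + 35344))**2 = (243 + 35353)**2 = 35596**2 = 1267075216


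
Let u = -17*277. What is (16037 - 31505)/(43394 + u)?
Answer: -5156/12895 ≈ -0.39985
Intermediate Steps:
u = -4709
(16037 - 31505)/(43394 + u) = (16037 - 31505)/(43394 - 4709) = -15468/38685 = -15468*1/38685 = -5156/12895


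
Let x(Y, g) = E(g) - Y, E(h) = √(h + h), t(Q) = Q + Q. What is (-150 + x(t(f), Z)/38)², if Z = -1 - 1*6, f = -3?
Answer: (5694 - I*√14)²/1444 ≈ 22453.0 - 29.508*I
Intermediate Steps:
t(Q) = 2*Q
E(h) = √2*√h (E(h) = √(2*h) = √2*√h)
Z = -7 (Z = -1 - 6 = -7)
x(Y, g) = -Y + √2*√g (x(Y, g) = √2*√g - Y = -Y + √2*√g)
(-150 + x(t(f), Z)/38)² = (-150 + (-2*(-3) + √2*√(-7))/38)² = (-150 + (-1*(-6) + √2*(I*√7))*(1/38))² = (-150 + (6 + I*√14)*(1/38))² = (-150 + (3/19 + I*√14/38))² = (-2847/19 + I*√14/38)²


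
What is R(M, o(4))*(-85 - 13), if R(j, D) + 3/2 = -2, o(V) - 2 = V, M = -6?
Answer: 343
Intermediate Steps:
o(V) = 2 + V
R(j, D) = -7/2 (R(j, D) = -3/2 - 2 = -7/2)
R(M, o(4))*(-85 - 13) = -7*(-85 - 13)/2 = -7/2*(-98) = 343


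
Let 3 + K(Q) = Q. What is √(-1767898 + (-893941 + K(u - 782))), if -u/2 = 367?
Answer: I*√2663358 ≈ 1632.0*I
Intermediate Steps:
u = -734 (u = -2*367 = -734)
K(Q) = -3 + Q
√(-1767898 + (-893941 + K(u - 782))) = √(-1767898 + (-893941 + (-3 + (-734 - 782)))) = √(-1767898 + (-893941 + (-3 - 1516))) = √(-1767898 + (-893941 - 1519)) = √(-1767898 - 895460) = √(-2663358) = I*√2663358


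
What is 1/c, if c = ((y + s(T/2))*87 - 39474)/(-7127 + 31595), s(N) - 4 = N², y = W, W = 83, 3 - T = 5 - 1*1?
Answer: -32624/42511 ≈ -0.76742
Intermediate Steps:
T = -1 (T = 3 - (5 - 1*1) = 3 - (5 - 1) = 3 - 1*4 = 3 - 4 = -1)
y = 83
s(N) = 4 + N²
c = -42511/32624 (c = ((83 + (4 + (-1/2)²))*87 - 39474)/(-7127 + 31595) = ((83 + (4 + (-1*½)²))*87 - 39474)/24468 = ((83 + (4 + (-½)²))*87 - 39474)*(1/24468) = ((83 + (4 + ¼))*87 - 39474)*(1/24468) = ((83 + 17/4)*87 - 39474)*(1/24468) = ((349/4)*87 - 39474)*(1/24468) = (30363/4 - 39474)*(1/24468) = -127533/4*1/24468 = -42511/32624 ≈ -1.3031)
1/c = 1/(-42511/32624) = -32624/42511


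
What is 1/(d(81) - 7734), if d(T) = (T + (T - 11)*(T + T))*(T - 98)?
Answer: -1/201891 ≈ -4.9532e-6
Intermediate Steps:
d(T) = (-98 + T)*(T + 2*T*(-11 + T)) (d(T) = (T + (-11 + T)*(2*T))*(-98 + T) = (T + 2*T*(-11 + T))*(-98 + T) = (-98 + T)*(T + 2*T*(-11 + T)))
1/(d(81) - 7734) = 1/(81*(2058 - 217*81 + 2*81²) - 7734) = 1/(81*(2058 - 17577 + 2*6561) - 7734) = 1/(81*(2058 - 17577 + 13122) - 7734) = 1/(81*(-2397) - 7734) = 1/(-194157 - 7734) = 1/(-201891) = -1/201891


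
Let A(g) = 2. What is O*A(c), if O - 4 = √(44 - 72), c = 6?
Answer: 8 + 4*I*√7 ≈ 8.0 + 10.583*I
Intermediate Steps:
O = 4 + 2*I*√7 (O = 4 + √(44 - 72) = 4 + √(-28) = 4 + 2*I*√7 ≈ 4.0 + 5.2915*I)
O*A(c) = (4 + 2*I*√7)*2 = 8 + 4*I*√7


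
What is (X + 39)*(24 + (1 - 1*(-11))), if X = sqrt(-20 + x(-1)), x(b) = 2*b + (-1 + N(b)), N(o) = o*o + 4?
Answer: 1404 + 108*I*sqrt(2) ≈ 1404.0 + 152.74*I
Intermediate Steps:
N(o) = 4 + o**2 (N(o) = o**2 + 4 = 4 + o**2)
x(b) = 3 + b**2 + 2*b (x(b) = 2*b + (-1 + (4 + b**2)) = 2*b + (3 + b**2) = 3 + b**2 + 2*b)
X = 3*I*sqrt(2) (X = sqrt(-20 + (3 + (-1)**2 + 2*(-1))) = sqrt(-20 + (3 + 1 - 2)) = sqrt(-20 + 2) = sqrt(-18) = 3*I*sqrt(2) ≈ 4.2426*I)
(X + 39)*(24 + (1 - 1*(-11))) = (3*I*sqrt(2) + 39)*(24 + (1 - 1*(-11))) = (39 + 3*I*sqrt(2))*(24 + (1 + 11)) = (39 + 3*I*sqrt(2))*(24 + 12) = (39 + 3*I*sqrt(2))*36 = 1404 + 108*I*sqrt(2)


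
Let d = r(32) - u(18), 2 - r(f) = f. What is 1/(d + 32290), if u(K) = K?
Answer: 1/32242 ≈ 3.1015e-5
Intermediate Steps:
r(f) = 2 - f
d = -48 (d = (2 - 1*32) - 1*18 = (2 - 32) - 18 = -30 - 18 = -48)
1/(d + 32290) = 1/(-48 + 32290) = 1/32242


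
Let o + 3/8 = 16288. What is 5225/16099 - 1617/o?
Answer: 472566061/2097715799 ≈ 0.22528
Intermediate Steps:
o = 130301/8 (o = -3/8 + 16288 = 130301/8 ≈ 16288.)
5225/16099 - 1617/o = 5225/16099 - 1617/130301/8 = 5225*(1/16099) - 1617*8/130301 = 5225/16099 - 12936/130301 = 472566061/2097715799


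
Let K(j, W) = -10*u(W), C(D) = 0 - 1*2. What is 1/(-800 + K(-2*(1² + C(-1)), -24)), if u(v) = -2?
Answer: -1/780 ≈ -0.0012821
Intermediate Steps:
C(D) = -2 (C(D) = 0 - 2 = -2)
K(j, W) = 20 (K(j, W) = -10*(-2) = 20)
1/(-800 + K(-2*(1² + C(-1)), -24)) = 1/(-800 + 20) = 1/(-780) = -1/780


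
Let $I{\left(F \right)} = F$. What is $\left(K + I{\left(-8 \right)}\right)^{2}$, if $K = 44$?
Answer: $1296$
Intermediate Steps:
$\left(K + I{\left(-8 \right)}\right)^{2} = \left(44 - 8\right)^{2} = 36^{2} = 1296$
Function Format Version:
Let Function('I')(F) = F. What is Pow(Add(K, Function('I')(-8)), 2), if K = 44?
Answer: 1296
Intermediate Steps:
Pow(Add(K, Function('I')(-8)), 2) = Pow(Add(44, -8), 2) = Pow(36, 2) = 1296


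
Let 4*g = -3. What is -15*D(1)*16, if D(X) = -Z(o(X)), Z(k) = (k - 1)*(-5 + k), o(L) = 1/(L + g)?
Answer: -720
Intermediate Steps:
g = -¾ (g = (¼)*(-3) = -¾ ≈ -0.75000)
o(L) = 1/(-¾ + L) (o(L) = 1/(L - ¾) = 1/(-¾ + L))
Z(k) = (-1 + k)*(-5 + k)
D(X) = -5 - 16/(-3 + 4*X)² + 24/(-3 + 4*X) (D(X) = -(5 + (4/(-3 + 4*X))² - 24/(-3 + 4*X)) = -(5 + 16/(-3 + 4*X)² - 24/(-3 + 4*X)) = -(5 - 24/(-3 + 4*X) + 16/(-3 + 4*X)²) = -5 - 16/(-3 + 4*X)² + 24/(-3 + 4*X))
-15*D(1)*16 = -15*(-133 - 80*1² + 216*1)/(9 - 24*1 + 16*1²)*16 = -15*(-133 - 80*1 + 216)/(9 - 24 + 16*1)*16 = -15*(-133 - 80 + 216)/(9 - 24 + 16)*16 = -15*3/1*16 = -15*3*16 = -45*16 = -720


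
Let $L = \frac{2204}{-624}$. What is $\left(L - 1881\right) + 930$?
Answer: $- \frac{148907}{156} \approx -954.53$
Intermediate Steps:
$L = - \frac{551}{156}$ ($L = 2204 \left(- \frac{1}{624}\right) = - \frac{551}{156} \approx -3.5321$)
$\left(L - 1881\right) + 930 = \left(- \frac{551}{156} - 1881\right) + 930 = - \frac{293987}{156} + 930 = - \frac{148907}{156}$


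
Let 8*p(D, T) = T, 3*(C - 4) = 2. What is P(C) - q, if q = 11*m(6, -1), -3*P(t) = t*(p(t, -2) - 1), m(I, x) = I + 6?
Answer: -2341/18 ≈ -130.06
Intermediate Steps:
C = 14/3 (C = 4 + (⅓)*2 = 4 + ⅔ = 14/3 ≈ 4.6667)
p(D, T) = T/8
m(I, x) = 6 + I
P(t) = 5*t/12 (P(t) = -t*((⅛)*(-2) - 1)/3 = -t*(-¼ - 1)/3 = -t*(-5)/(3*4) = -(-5)*t/12 = 5*t/12)
q = 132 (q = 11*(6 + 6) = 11*12 = 132)
P(C) - q = (5/12)*(14/3) - 1*132 = 35/18 - 132 = -2341/18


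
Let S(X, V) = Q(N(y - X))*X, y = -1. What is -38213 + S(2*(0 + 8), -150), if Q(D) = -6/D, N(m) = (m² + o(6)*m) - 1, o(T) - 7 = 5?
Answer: -267499/7 ≈ -38214.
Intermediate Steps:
o(T) = 12 (o(T) = 7 + 5 = 12)
N(m) = -1 + m² + 12*m (N(m) = (m² + 12*m) - 1 = -1 + m² + 12*m)
S(X, V) = -6*X/(-13 + (-1 - X)² - 12*X) (S(X, V) = (-6/(-1 + (-1 - X)² + 12*(-1 - X)))*X = (-6/(-1 + (-1 - X)² + (-12 - 12*X)))*X = (-6/(-13 + (-1 - X)² - 12*X))*X = -6*X/(-13 + (-1 - X)² - 12*X))
-38213 + S(2*(0 + 8), -150) = -38213 + 6*(2*(0 + 8))/(13 - (1 + 2*(0 + 8))² + 12*(2*(0 + 8))) = -38213 + 6*(2*8)/(13 - (1 + 2*8)² + 12*(2*8)) = -38213 + 6*16/(13 - (1 + 16)² + 12*16) = -38213 + 6*16/(13 - 1*17² + 192) = -38213 + 6*16/(13 - 1*289 + 192) = -38213 + 6*16/(13 - 289 + 192) = -38213 + 6*16/(-84) = -38213 + 6*16*(-1/84) = -38213 - 8/7 = -267499/7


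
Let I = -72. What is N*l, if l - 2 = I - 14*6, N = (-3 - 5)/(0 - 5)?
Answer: -1232/5 ≈ -246.40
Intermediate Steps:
N = 8/5 (N = -8/(-5) = -8*(-⅕) = 8/5 ≈ 1.6000)
l = -154 (l = 2 + (-72 - 14*6) = 2 + (-72 - 84) = 2 - 156 = -154)
N*l = (8/5)*(-154) = -1232/5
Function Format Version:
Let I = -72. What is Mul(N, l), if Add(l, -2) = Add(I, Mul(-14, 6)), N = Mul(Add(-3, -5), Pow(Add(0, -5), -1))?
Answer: Rational(-1232, 5) ≈ -246.40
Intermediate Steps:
N = Rational(8, 5) (N = Mul(-8, Pow(-5, -1)) = Mul(-8, Rational(-1, 5)) = Rational(8, 5) ≈ 1.6000)
l = -154 (l = Add(2, Add(-72, Mul(-14, 6))) = Add(2, Add(-72, -84)) = Add(2, -156) = -154)
Mul(N, l) = Mul(Rational(8, 5), -154) = Rational(-1232, 5)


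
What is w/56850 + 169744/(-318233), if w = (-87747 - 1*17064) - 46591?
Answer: -28915529533/9045773025 ≈ -3.1966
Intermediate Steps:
w = -151402 (w = (-87747 - 17064) - 46591 = -104811 - 46591 = -151402)
w/56850 + 169744/(-318233) = -151402/56850 + 169744/(-318233) = -151402*1/56850 + 169744*(-1/318233) = -75701/28425 - 169744/318233 = -28915529533/9045773025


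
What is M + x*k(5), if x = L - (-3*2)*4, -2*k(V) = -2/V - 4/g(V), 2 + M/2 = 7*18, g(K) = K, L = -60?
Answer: 1132/5 ≈ 226.40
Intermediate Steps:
M = 248 (M = -4 + 2*(7*18) = -4 + 2*126 = -4 + 252 = 248)
k(V) = 3/V (k(V) = -(-2/V - 4/V)/2 = -(-3)/V = 3/V)
x = -36 (x = -60 - (-3*2)*4 = -60 - (-6)*4 = -60 - 1*(-24) = -60 + 24 = -36)
M + x*k(5) = 248 - 108/5 = 1132/5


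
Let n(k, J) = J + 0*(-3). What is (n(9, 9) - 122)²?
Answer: 12769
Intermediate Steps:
n(k, J) = J (n(k, J) = J + 0 = J)
(n(9, 9) - 122)² = (9 - 122)² = (-113)² = 12769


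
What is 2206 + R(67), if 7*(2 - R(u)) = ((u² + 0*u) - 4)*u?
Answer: -285039/7 ≈ -40720.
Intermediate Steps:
R(u) = 2 - u*(-4 + u²)/7 (R(u) = 2 - ((u² + 0*u) - 4)*u/7 = 2 - ((u² + 0) - 4)*u/7 = 2 - (u² - 4)*u/7 = 2 - (-4 + u²)*u/7 = 2 - u*(-4 + u²)/7)
2206 + R(67) = 2206 + (2 - ⅐*67³ + (4/7)*67) = 2206 + (2 - ⅐*300763 + 268/7) = 2206 + (2 - 300763/7 + 268/7) = 2206 - 300481/7 = -285039/7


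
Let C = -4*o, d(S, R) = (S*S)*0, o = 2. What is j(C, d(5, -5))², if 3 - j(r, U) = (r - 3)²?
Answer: 13924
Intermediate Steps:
d(S, R) = 0 (d(S, R) = S²*0 = 0)
C = -8 (C = -4*2 = -8)
j(r, U) = 3 - (-3 + r)² (j(r, U) = 3 - (r - 3)² = 3 - (-3 + r)²)
j(C, d(5, -5))² = (3 - (-3 - 8)²)² = (3 - 1*(-11)²)² = (3 - 1*121)² = (3 - 121)² = (-118)² = 13924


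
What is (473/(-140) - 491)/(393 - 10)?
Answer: -69213/53620 ≈ -1.2908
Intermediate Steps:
(473/(-140) - 491)/(393 - 10) = (473*(-1/140) - 491)/383 = (-473/140 - 491)*(1/383) = -69213/140*1/383 = -69213/53620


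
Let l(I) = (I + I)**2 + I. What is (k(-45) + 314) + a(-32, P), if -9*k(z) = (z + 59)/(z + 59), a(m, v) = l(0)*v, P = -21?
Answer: 2825/9 ≈ 313.89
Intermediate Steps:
l(I) = I + 4*I**2 (l(I) = (2*I)**2 + I = 4*I**2 + I = I + 4*I**2)
a(m, v) = 0 (a(m, v) = (0*(1 + 4*0))*v = (0*(1 + 0))*v = (0*1)*v = 0*v = 0)
k(z) = -1/9 (k(z) = -(z + 59)/(9*(z + 59)) = -(59 + z)/(9*(59 + z)) = -1/9*1 = -1/9)
(k(-45) + 314) + a(-32, P) = (-1/9 + 314) + 0 = 2825/9 + 0 = 2825/9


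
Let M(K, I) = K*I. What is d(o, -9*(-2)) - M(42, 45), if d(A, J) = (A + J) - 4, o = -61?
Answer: -1937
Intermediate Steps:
M(K, I) = I*K
d(A, J) = -4 + A + J
d(o, -9*(-2)) - M(42, 45) = (-4 - 61 - 9*(-2)) - 45*42 = (-4 - 61 + 18) - 1*1890 = -47 - 1890 = -1937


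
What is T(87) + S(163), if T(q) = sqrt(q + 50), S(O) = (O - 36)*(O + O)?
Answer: 41402 + sqrt(137) ≈ 41414.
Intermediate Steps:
S(O) = 2*O*(-36 + O) (S(O) = (-36 + O)*(2*O) = 2*O*(-36 + O))
T(q) = sqrt(50 + q)
T(87) + S(163) = sqrt(50 + 87) + 2*163*(-36 + 163) = sqrt(137) + 2*163*127 = sqrt(137) + 41402 = 41402 + sqrt(137)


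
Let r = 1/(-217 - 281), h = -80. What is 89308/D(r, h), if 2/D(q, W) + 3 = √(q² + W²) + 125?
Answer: 5447788 + 269*√1587225601/3 ≈ 9.0201e+6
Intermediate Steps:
r = -1/498 (r = 1/(-498) = -1/498 ≈ -0.0020080)
D(q, W) = 2/(122 + √(W² + q²)) (D(q, W) = 2/(-3 + (√(q² + W²) + 125)) = 2/(-3 + (√(W² + q²) + 125)) = 2/(-3 + (125 + √(W² + q²))) = 2/(122 + √(W² + q²)))
89308/D(r, h) = 89308/((2/(122 + √((-80)² + (-1/498)²)))) = 89308/((2/(122 + √(6400 + 1/248004)))) = 89308/((2/(122 + √(1587225601/248004)))) = 89308/((2/(122 + √1587225601/498))) = 89308*(61 + √1587225601/996) = 5447788 + 269*√1587225601/3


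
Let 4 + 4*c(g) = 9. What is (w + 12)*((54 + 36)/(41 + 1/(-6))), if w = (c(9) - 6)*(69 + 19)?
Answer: -6264/7 ≈ -894.86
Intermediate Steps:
c(g) = 5/4 (c(g) = -1 + (¼)*9 = -1 + 9/4 = 5/4)
w = -418 (w = (5/4 - 6)*(69 + 19) = -19/4*88 = -418)
(w + 12)*((54 + 36)/(41 + 1/(-6))) = (-418 + 12)*((54 + 36)/(41 + 1/(-6))) = -36540/(41 - ⅙) = -36540/245/6 = -36540*6/245 = -406*108/49 = -6264/7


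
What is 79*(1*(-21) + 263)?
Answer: 19118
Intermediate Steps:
79*(1*(-21) + 263) = 79*(-21 + 263) = 79*242 = 19118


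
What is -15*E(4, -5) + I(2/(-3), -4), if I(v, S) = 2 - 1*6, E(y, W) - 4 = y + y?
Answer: -184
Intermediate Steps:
E(y, W) = 4 + 2*y (E(y, W) = 4 + (y + y) = 4 + 2*y)
I(v, S) = -4 (I(v, S) = 2 - 6 = -4)
-15*E(4, -5) + I(2/(-3), -4) = -15*(4 + 2*4) - 4 = -15*(4 + 8) - 4 = -15*12 - 4 = -180 - 4 = -184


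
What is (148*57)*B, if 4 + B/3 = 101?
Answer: 2454876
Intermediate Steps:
B = 291 (B = -12 + 3*101 = -12 + 303 = 291)
(148*57)*B = (148*57)*291 = 8436*291 = 2454876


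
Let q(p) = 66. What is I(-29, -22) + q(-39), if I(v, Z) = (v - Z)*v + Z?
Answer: 247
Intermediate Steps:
I(v, Z) = Z + v*(v - Z) (I(v, Z) = v*(v - Z) + Z = Z + v*(v - Z))
I(-29, -22) + q(-39) = (-22 + (-29)**2 - 1*(-22)*(-29)) + 66 = (-22 + 841 - 638) + 66 = 181 + 66 = 247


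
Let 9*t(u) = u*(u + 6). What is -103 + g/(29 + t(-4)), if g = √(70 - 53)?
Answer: -103 + 9*√17/253 ≈ -102.85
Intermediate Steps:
t(u) = u*(6 + u)/9 (t(u) = (u*(u + 6))/9 = (u*(6 + u))/9 = u*(6 + u)/9)
g = √17 ≈ 4.1231
-103 + g/(29 + t(-4)) = -103 + √17/(29 + (⅑)*(-4)*(6 - 4)) = -103 + √17/(29 + (⅑)*(-4)*2) = -103 + √17/(29 - 8/9) = -103 + √17/(253/9) = -103 + 9*√17/253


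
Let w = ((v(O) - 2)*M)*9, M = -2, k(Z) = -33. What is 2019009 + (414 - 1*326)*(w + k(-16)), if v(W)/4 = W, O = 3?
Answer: 2000265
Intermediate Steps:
v(W) = 4*W
w = -180 (w = ((4*3 - 2)*(-2))*9 = ((12 - 2)*(-2))*9 = (10*(-2))*9 = -20*9 = -180)
2019009 + (414 - 1*326)*(w + k(-16)) = 2019009 + (414 - 1*326)*(-180 - 33) = 2019009 + (414 - 326)*(-213) = 2019009 + 88*(-213) = 2019009 - 18744 = 2000265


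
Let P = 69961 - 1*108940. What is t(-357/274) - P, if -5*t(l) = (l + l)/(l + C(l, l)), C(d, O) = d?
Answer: 194894/5 ≈ 38979.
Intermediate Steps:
t(l) = -⅕ (t(l) = -(l + l)/(5*(l + l)) = -2*l/(5*(2*l)) = -2*l*1/(2*l)/5 = -⅕*1 = -⅕)
P = -38979 (P = 69961 - 108940 = -38979)
t(-357/274) - P = -⅕ - 1*(-38979) = -⅕ + 38979 = 194894/5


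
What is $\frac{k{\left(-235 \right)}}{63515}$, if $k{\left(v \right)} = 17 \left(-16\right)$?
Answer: $- \frac{272}{63515} \approx -0.0042825$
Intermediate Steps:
$k{\left(v \right)} = -272$
$\frac{k{\left(-235 \right)}}{63515} = - \frac{272}{63515}$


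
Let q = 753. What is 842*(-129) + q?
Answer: -107865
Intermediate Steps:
842*(-129) + q = 842*(-129) + 753 = -108618 + 753 = -107865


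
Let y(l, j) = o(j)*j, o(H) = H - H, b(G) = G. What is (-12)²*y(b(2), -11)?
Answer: 0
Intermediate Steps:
o(H) = 0
y(l, j) = 0 (y(l, j) = 0*j = 0)
(-12)²*y(b(2), -11) = (-12)²*0 = 144*0 = 0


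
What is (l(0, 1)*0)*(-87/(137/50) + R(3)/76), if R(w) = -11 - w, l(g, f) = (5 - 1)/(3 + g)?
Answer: 0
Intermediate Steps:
l(g, f) = 4/(3 + g)
(l(0, 1)*0)*(-87/(137/50) + R(3)/76) = ((4/(3 + 0))*0)*(-87/(137/50) + (-11 - 1*3)/76) = ((4/3)*0)*(-87/(137*(1/50)) + (-11 - 3)*(1/76)) = ((4*(⅓))*0)*(-87/137/50 - 14*1/76) = ((4/3)*0)*(-87*50/137 - 7/38) = 0*(-4350/137 - 7/38) = 0*(-166259/5206) = 0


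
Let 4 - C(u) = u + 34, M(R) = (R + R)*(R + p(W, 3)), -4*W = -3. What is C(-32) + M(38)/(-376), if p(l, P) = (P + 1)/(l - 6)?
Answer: -5455/987 ≈ -5.5268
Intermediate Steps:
W = ¾ (W = -¼*(-3) = ¾ ≈ 0.75000)
p(l, P) = (1 + P)/(-6 + l)
M(R) = 2*R*(-16/21 + R) (M(R) = (R + R)*(R + (1 + 3)/(-6 + ¾)) = (2*R)*(R + 4/(-21/4)) = (2*R)*(R - 4/21*4) = (2*R)*(R - 16/21) = (2*R)*(-16/21 + R) = 2*R*(-16/21 + R))
C(u) = -30 - u (C(u) = 4 - (u + 34) = 4 - (34 + u) = 4 + (-34 - u) = -30 - u)
C(-32) + M(38)/(-376) = (-30 - 1*(-32)) + ((2/21)*38*(-16 + 21*38))/(-376) = (-30 + 32) - 38*(-16 + 798)/3948 = 2 - 38*782/3948 = 2 - 1/376*59432/21 = 2 - 7429/987 = -5455/987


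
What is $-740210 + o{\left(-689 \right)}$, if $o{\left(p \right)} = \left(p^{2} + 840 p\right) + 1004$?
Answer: $-843245$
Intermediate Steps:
$o{\left(p \right)} = 1004 + p^{2} + 840 p$
$-740210 + o{\left(-689 \right)} = -740210 + \left(1004 + \left(-689\right)^{2} + 840 \left(-689\right)\right) = -740210 + \left(1004 + 474721 - 578760\right) = -740210 - 103035 = -843245$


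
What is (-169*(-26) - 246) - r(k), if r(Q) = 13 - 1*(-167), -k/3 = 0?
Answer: 3968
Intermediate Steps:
k = 0 (k = -3*0 = 0)
r(Q) = 180 (r(Q) = 13 + 167 = 180)
(-169*(-26) - 246) - r(k) = (-169*(-26) - 246) - 1*180 = (4394 - 246) - 180 = 4148 - 180 = 3968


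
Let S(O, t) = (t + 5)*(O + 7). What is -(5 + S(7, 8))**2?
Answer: -34969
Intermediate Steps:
S(O, t) = (5 + t)*(7 + O)
-(5 + S(7, 8))**2 = -(5 + (35 + 5*7 + 7*8 + 7*8))**2 = -(5 + (35 + 35 + 56 + 56))**2 = -(5 + 182)**2 = -1*187**2 = -1*34969 = -34969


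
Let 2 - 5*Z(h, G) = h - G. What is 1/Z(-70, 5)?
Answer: 5/77 ≈ 0.064935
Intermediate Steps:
Z(h, G) = ⅖ - h/5 + G/5 (Z(h, G) = ⅖ - (h - G)/5 = ⅖ + (-h/5 + G/5) = ⅖ - h/5 + G/5)
1/Z(-70, 5) = 1/(⅖ - ⅕*(-70) + (⅕)*5) = 1/(⅖ + 14 + 1) = 1/(77/5) = 5/77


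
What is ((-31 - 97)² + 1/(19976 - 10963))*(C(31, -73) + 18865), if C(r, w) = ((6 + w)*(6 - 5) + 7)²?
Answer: 3317383927745/9013 ≈ 3.6807e+8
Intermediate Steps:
C(r, w) = (13 + w)² (C(r, w) = ((6 + w)*1 + 7)² = ((6 + w) + 7)² = (13 + w)²)
((-31 - 97)² + 1/(19976 - 10963))*(C(31, -73) + 18865) = ((-31 - 97)² + 1/(19976 - 10963))*((13 - 73)² + 18865) = ((-128)² + 1/9013)*((-60)² + 18865) = (16384 + 1/9013)*(3600 + 18865) = (147668993/9013)*22465 = 3317383927745/9013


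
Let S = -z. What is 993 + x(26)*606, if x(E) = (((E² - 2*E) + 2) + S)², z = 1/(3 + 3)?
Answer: 1424108483/6 ≈ 2.3735e+8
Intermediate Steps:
z = ⅙ (z = 1/6 = ⅙ ≈ 0.16667)
S = -⅙ (S = -1*⅙ = -⅙ ≈ -0.16667)
x(E) = (11/6 + E² - 2*E)² (x(E) = (((E² - 2*E) + 2) - ⅙)² = ((2 + E² - 2*E) - ⅙)² = (11/6 + E² - 2*E)²)
993 + x(26)*606 = 993 + ((11 - 12*26 + 6*26²)²/36)*606 = 993 + ((11 - 312 + 6*676)²/36)*606 = 993 + ((11 - 312 + 4056)²/36)*606 = 993 + ((1/36)*3755²)*606 = 993 + ((1/36)*14100025)*606 = 993 + (14100025/36)*606 = 993 + 1424102525/6 = 1424108483/6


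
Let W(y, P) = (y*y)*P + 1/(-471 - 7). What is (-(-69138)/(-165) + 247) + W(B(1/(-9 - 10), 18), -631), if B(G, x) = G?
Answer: -1649180083/9490690 ≈ -173.77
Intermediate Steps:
W(y, P) = -1/478 + P*y**2 (W(y, P) = y**2*P + 1/(-478) = P*y**2 - 1/478 = -1/478 + P*y**2)
(-(-69138)/(-165) + 247) + W(B(1/(-9 - 10), 18), -631) = (-(-69138)/(-165) + 247) + (-1/478 - 631/(-9 - 10)**2) = (-(-69138)*(-1)/165 + 247) + (-1/478 - 631*(1/(-19))**2) = (-334*69/55 + 247) + (-1/478 - 631*(-1/19)**2) = (-23046/55 + 247) + (-1/478 - 631*1/361) = -9461/55 + (-1/478 - 631/361) = -9461/55 - 301979/172558 = -1649180083/9490690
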